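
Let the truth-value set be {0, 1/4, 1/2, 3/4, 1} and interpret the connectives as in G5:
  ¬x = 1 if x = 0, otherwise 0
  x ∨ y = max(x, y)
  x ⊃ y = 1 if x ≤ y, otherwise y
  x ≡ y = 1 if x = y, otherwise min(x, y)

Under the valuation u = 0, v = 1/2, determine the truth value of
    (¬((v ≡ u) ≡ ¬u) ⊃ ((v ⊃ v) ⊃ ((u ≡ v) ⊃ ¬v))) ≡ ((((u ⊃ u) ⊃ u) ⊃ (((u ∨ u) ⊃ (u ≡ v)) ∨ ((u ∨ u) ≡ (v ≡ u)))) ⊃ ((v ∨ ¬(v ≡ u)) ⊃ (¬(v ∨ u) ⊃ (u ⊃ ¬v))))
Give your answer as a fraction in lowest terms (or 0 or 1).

v ≡ u = 1/2 ≡ 0 = 0
¬u = ¬0 = 1
(v ≡ u) ≡ ¬u = 0 ≡ 1 = 0
¬((v ≡ u) ≡ ¬u) = ¬0 = 1
v ⊃ v = 1/2 ⊃ 1/2 = 1
u ≡ v = 0 ≡ 1/2 = 0
¬v = ¬1/2 = 0
(u ≡ v) ⊃ ¬v = 0 ⊃ 0 = 1
(v ⊃ v) ⊃ ((u ≡ v) ⊃ ¬v) = 1 ⊃ 1 = 1
¬((v ≡ u) ≡ ¬u) ⊃ ((v ⊃ v) ⊃ ((u ≡ v) ⊃ ¬v)) = 1 ⊃ 1 = 1
u ⊃ u = 0 ⊃ 0 = 1
(u ⊃ u) ⊃ u = 1 ⊃ 0 = 0
u ∨ u = 0 ∨ 0 = 0
u ≡ v = 0 ≡ 1/2 = 0
(u ∨ u) ⊃ (u ≡ v) = 0 ⊃ 0 = 1
u ∨ u = 0 ∨ 0 = 0
v ≡ u = 1/2 ≡ 0 = 0
(u ∨ u) ≡ (v ≡ u) = 0 ≡ 0 = 1
((u ∨ u) ⊃ (u ≡ v)) ∨ ((u ∨ u) ≡ (v ≡ u)) = 1 ∨ 1 = 1
((u ⊃ u) ⊃ u) ⊃ (((u ∨ u) ⊃ (u ≡ v)) ∨ ((u ∨ u) ≡ (v ≡ u))) = 0 ⊃ 1 = 1
v ≡ u = 1/2 ≡ 0 = 0
¬(v ≡ u) = ¬0 = 1
v ∨ ¬(v ≡ u) = 1/2 ∨ 1 = 1
v ∨ u = 1/2 ∨ 0 = 1/2
¬(v ∨ u) = ¬1/2 = 0
¬v = ¬1/2 = 0
u ⊃ ¬v = 0 ⊃ 0 = 1
¬(v ∨ u) ⊃ (u ⊃ ¬v) = 0 ⊃ 1 = 1
(v ∨ ¬(v ≡ u)) ⊃ (¬(v ∨ u) ⊃ (u ⊃ ¬v)) = 1 ⊃ 1 = 1
(((u ⊃ u) ⊃ u) ⊃ (((u ∨ u) ⊃ (u ≡ v)) ∨ ((u ∨ u) ≡ (v ≡ u)))) ⊃ ((v ∨ ¬(v ≡ u)) ⊃ (¬(v ∨ u) ⊃ (u ⊃ ¬v))) = 1 ⊃ 1 = 1
(¬((v ≡ u) ≡ ¬u) ⊃ ((v ⊃ v) ⊃ ((u ≡ v) ⊃ ¬v))) ≡ ((((u ⊃ u) ⊃ u) ⊃ (((u ∨ u) ⊃ (u ≡ v)) ∨ ((u ∨ u) ≡ (v ≡ u)))) ⊃ ((v ∨ ¬(v ≡ u)) ⊃ (¬(v ∨ u) ⊃ (u ⊃ ¬v)))) = 1 ≡ 1 = 1

1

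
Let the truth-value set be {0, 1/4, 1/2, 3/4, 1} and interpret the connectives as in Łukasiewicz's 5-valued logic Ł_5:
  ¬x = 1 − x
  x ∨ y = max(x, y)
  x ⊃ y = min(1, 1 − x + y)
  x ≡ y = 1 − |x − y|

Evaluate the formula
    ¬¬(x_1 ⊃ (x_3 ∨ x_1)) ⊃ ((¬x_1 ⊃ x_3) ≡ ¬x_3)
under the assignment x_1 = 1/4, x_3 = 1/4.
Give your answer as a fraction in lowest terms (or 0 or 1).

3/4

x_3 ∨ x_1 = 1/4 ∨ 1/4 = 1/4
x_1 ⊃ (x_3 ∨ x_1) = 1/4 ⊃ 1/4 = 1
¬(x_1 ⊃ (x_3 ∨ x_1)) = ¬1 = 0
¬¬(x_1 ⊃ (x_3 ∨ x_1)) = ¬0 = 1
¬x_1 = ¬1/4 = 3/4
¬x_1 ⊃ x_3 = 3/4 ⊃ 1/4 = 1/2
¬x_3 = ¬1/4 = 3/4
(¬x_1 ⊃ x_3) ≡ ¬x_3 = 1/2 ≡ 3/4 = 3/4
¬¬(x_1 ⊃ (x_3 ∨ x_1)) ⊃ ((¬x_1 ⊃ x_3) ≡ ¬x_3) = 1 ⊃ 3/4 = 3/4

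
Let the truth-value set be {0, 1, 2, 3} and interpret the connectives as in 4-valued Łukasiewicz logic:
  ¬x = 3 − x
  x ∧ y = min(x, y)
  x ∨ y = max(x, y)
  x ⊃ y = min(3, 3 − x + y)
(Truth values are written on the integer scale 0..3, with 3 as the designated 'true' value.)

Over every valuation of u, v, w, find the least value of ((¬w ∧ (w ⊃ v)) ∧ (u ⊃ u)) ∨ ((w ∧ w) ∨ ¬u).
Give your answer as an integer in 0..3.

Take u = 1, v = 0, w = 1:
¬w = ¬1 = 2
w ⊃ v = 1 ⊃ 0 = 2
¬w ∧ (w ⊃ v) = 2 ∧ 2 = 2
u ⊃ u = 1 ⊃ 1 = 3
(¬w ∧ (w ⊃ v)) ∧ (u ⊃ u) = 2 ∧ 3 = 2
w ∧ w = 1 ∧ 1 = 1
¬u = ¬1 = 2
(w ∧ w) ∨ ¬u = 1 ∨ 2 = 2
((¬w ∧ (w ⊃ v)) ∧ (u ⊃ u)) ∨ ((w ∧ w) ∨ ¬u) = 2 ∨ 2 = 2
No assignment yields a value below 2, so this is the minimum.

2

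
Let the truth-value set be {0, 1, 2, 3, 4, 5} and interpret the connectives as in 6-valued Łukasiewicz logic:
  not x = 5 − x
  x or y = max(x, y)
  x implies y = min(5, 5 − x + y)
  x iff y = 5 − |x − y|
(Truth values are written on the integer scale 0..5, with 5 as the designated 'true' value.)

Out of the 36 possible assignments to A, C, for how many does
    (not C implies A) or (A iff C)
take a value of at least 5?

value 5: 24 assignments (counts)
value 4: 8 assignments
value 3: 4 assignments
So 24 of the 36 assignments meet the threshold.

24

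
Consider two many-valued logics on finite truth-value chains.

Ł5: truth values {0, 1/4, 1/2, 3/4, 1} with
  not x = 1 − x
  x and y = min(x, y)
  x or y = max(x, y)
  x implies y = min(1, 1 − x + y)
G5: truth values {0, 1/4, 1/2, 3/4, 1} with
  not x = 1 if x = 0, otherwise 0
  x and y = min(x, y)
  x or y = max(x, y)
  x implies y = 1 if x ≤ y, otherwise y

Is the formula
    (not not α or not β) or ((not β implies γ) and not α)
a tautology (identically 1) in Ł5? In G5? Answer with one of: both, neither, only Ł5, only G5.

only G5

In Ł5: at α = 0, β = 1/4, γ = 0 the value is 3/4 — not a tautology.
In G5: every assignment gives 1 — tautology.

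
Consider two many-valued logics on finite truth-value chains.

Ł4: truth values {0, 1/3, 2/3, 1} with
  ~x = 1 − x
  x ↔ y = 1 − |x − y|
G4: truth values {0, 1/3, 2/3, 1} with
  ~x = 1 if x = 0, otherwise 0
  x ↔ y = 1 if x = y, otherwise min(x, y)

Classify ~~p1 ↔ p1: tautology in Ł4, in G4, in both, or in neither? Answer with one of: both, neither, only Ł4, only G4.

In Ł4: every assignment gives 1 — tautology.
In G4: at p1 = 1/3 the value is 1/3 — not a tautology.

only Ł4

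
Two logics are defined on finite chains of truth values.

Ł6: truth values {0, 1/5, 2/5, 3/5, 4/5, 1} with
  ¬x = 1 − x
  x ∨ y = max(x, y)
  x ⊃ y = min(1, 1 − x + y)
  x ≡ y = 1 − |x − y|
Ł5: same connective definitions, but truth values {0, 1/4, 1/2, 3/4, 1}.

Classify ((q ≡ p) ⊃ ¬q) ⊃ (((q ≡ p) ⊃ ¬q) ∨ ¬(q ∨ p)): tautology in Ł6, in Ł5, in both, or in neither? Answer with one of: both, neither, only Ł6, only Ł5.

In Ł6: every assignment gives 1 — tautology.
In Ł5: every assignment gives 1 — tautology.

both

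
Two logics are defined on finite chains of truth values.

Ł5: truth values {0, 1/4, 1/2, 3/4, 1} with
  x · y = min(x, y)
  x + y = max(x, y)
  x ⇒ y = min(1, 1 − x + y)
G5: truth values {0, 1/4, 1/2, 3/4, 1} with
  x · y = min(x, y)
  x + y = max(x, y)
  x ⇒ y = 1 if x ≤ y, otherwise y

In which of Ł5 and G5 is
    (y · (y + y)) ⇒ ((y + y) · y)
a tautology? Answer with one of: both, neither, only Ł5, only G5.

both

In Ł5: every assignment gives 1 — tautology.
In G5: every assignment gives 1 — tautology.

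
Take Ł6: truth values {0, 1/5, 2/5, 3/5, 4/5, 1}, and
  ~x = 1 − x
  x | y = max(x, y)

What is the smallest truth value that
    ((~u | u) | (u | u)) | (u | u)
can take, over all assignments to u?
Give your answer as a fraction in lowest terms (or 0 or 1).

Take u = 2/5:
~u = ~2/5 = 3/5
~u | u = 3/5 | 2/5 = 3/5
u | u = 2/5 | 2/5 = 2/5
(~u | u) | (u | u) = 3/5 | 2/5 = 3/5
u | u = 2/5 | 2/5 = 2/5
((~u | u) | (u | u)) | (u | u) = 3/5 | 2/5 = 3/5
No assignment yields a value below 3/5, so this is the minimum.

3/5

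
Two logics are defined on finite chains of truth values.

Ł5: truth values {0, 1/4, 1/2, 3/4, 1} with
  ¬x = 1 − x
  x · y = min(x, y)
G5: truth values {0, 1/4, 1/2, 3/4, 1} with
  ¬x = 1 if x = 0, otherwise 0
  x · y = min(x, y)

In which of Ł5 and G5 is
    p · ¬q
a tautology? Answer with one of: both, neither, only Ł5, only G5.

neither

In Ł5: at p = 0, q = 0 the value is 0 — not a tautology.
In G5: at p = 0, q = 0 the value is 0 — not a tautology.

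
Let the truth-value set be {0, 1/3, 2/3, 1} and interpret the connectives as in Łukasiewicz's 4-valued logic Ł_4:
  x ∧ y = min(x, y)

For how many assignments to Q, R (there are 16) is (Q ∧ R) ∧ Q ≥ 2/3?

4

Q = 0, R = 0 ↦ 0  <
Q = 0, R = 1/3 ↦ 0  <
Q = 0, R = 2/3 ↦ 0  <
Q = 0, R = 1 ↦ 0  <
Q = 1/3, R = 0 ↦ 0  <
Q = 1/3, R = 1/3 ↦ 1/3  <
Q = 1/3, R = 2/3 ↦ 1/3  <
Q = 1/3, R = 1 ↦ 1/3  <
Q = 2/3, R = 0 ↦ 0  <
Q = 2/3, R = 1/3 ↦ 1/3  <
Q = 2/3, R = 2/3 ↦ 2/3  ≥
Q = 2/3, R = 1 ↦ 2/3  ≥
Q = 1, R = 0 ↦ 0  <
Q = 1, R = 1/3 ↦ 1/3  <
Q = 1, R = 2/3 ↦ 2/3  ≥
Q = 1, R = 1 ↦ 1  ≥
So 4 of the 16 assignments meet the threshold.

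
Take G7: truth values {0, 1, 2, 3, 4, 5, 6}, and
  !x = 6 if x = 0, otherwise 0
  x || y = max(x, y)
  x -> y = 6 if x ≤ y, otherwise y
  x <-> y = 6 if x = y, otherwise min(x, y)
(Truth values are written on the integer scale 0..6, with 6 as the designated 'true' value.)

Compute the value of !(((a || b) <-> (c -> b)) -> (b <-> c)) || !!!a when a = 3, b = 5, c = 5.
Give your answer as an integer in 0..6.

0

a || b = 3 || 5 = 5
c -> b = 5 -> 5 = 6
(a || b) <-> (c -> b) = 5 <-> 6 = 5
b <-> c = 5 <-> 5 = 6
((a || b) <-> (c -> b)) -> (b <-> c) = 5 -> 6 = 6
!(((a || b) <-> (c -> b)) -> (b <-> c)) = !6 = 0
!a = !3 = 0
!!a = !0 = 6
!!!a = !6 = 0
!(((a || b) <-> (c -> b)) -> (b <-> c)) || !!!a = 0 || 0 = 0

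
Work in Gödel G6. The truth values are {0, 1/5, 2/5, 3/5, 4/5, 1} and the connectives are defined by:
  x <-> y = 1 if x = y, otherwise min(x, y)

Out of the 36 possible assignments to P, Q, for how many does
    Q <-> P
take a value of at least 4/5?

value 1: 6 assignments (counts)
value 4/5: 2 assignments (counts)
value 3/5: 4 assignments
value 2/5: 6 assignments
value 1/5: 8 assignments
value 0: 10 assignments
So 8 of the 36 assignments meet the threshold.

8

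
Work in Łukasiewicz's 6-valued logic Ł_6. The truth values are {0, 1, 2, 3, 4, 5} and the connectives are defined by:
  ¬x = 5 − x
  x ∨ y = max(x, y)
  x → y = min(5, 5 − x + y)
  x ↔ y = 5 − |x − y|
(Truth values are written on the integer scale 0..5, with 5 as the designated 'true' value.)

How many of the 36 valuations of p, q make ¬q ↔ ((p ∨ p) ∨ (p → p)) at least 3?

18

value 5: 6 assignments (counts)
value 4: 6 assignments (counts)
value 3: 6 assignments (counts)
value 2: 6 assignments
value 1: 6 assignments
value 0: 6 assignments
So 18 of the 36 assignments meet the threshold.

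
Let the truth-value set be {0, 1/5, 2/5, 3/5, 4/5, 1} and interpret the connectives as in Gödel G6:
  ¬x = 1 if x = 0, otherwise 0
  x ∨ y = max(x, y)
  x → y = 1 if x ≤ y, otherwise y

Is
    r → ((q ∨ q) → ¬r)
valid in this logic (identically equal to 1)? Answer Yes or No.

Counterexample: take q = 1/5, r = 1/5.
q ∨ q = 1/5 ∨ 1/5 = 1/5
¬r = ¬1/5 = 0
(q ∨ q) → ¬r = 1/5 → 0 = 0
r → ((q ∨ q) → ¬r) = 1/5 → 0 = 0
This gives 0 ≠ 1.

No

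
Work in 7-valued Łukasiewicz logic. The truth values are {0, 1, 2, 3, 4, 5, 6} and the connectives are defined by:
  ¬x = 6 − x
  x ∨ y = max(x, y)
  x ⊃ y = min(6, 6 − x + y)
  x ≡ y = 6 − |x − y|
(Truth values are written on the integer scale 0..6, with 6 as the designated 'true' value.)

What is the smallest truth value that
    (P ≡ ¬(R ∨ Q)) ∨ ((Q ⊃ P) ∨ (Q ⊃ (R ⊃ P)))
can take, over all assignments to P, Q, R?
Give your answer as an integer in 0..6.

Take P = 3, Q = 6, R = 6:
R ∨ Q = 6 ∨ 6 = 6
¬(R ∨ Q) = ¬6 = 0
P ≡ ¬(R ∨ Q) = 3 ≡ 0 = 3
Q ⊃ P = 6 ⊃ 3 = 3
R ⊃ P = 6 ⊃ 3 = 3
Q ⊃ (R ⊃ P) = 6 ⊃ 3 = 3
(Q ⊃ P) ∨ (Q ⊃ (R ⊃ P)) = 3 ∨ 3 = 3
(P ≡ ¬(R ∨ Q)) ∨ ((Q ⊃ P) ∨ (Q ⊃ (R ⊃ P))) = 3 ∨ 3 = 3
No assignment yields a value below 3, so this is the minimum.

3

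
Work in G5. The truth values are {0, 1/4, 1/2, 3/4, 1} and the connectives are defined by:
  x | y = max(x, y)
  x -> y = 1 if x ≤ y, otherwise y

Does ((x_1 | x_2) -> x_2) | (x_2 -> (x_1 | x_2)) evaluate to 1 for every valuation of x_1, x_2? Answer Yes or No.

At x_1 = 1/4, x_2 = 1/4, for instance:
x_1 | x_2 = 1/4 | 1/4 = 1/4
(x_1 | x_2) -> x_2 = 1/4 -> 1/4 = 1
x_2 -> (x_1 | x_2) = 1/4 -> 1/4 = 1
((x_1 | x_2) -> x_2) | (x_2 -> (x_1 | x_2)) = 1 | 1 = 1
and checking the remaining 24 assignments likewise gives ≥ 1 in every case.

Yes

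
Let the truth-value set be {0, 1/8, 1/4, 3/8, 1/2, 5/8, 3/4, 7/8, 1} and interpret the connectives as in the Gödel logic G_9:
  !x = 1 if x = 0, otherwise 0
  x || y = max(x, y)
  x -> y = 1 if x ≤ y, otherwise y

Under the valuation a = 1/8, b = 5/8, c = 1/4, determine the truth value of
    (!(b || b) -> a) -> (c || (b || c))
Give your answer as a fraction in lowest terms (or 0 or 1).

5/8

b || b = 5/8 || 5/8 = 5/8
!(b || b) = !5/8 = 0
!(b || b) -> a = 0 -> 1/8 = 1
b || c = 5/8 || 1/4 = 5/8
c || (b || c) = 1/4 || 5/8 = 5/8
(!(b || b) -> a) -> (c || (b || c)) = 1 -> 5/8 = 5/8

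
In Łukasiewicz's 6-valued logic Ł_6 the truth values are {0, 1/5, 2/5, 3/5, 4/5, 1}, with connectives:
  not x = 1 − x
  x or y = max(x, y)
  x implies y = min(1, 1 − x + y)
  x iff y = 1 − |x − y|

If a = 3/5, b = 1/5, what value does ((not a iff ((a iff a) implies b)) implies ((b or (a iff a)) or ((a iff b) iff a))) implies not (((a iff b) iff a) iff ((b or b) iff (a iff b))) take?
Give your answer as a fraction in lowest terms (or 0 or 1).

not a = not 3/5 = 2/5
a iff a = 3/5 iff 3/5 = 1
(a iff a) implies b = 1 implies 1/5 = 1/5
not a iff ((a iff a) implies b) = 2/5 iff 1/5 = 4/5
a iff a = 3/5 iff 3/5 = 1
b or (a iff a) = 1/5 or 1 = 1
a iff b = 3/5 iff 1/5 = 3/5
(a iff b) iff a = 3/5 iff 3/5 = 1
(b or (a iff a)) or ((a iff b) iff a) = 1 or 1 = 1
(not a iff ((a iff a) implies b)) implies ((b or (a iff a)) or ((a iff b) iff a)) = 4/5 implies 1 = 1
a iff b = 3/5 iff 1/5 = 3/5
(a iff b) iff a = 3/5 iff 3/5 = 1
b or b = 1/5 or 1/5 = 1/5
a iff b = 3/5 iff 1/5 = 3/5
(b or b) iff (a iff b) = 1/5 iff 3/5 = 3/5
((a iff b) iff a) iff ((b or b) iff (a iff b)) = 1 iff 3/5 = 3/5
not (((a iff b) iff a) iff ((b or b) iff (a iff b))) = not 3/5 = 2/5
((not a iff ((a iff a) implies b)) implies ((b or (a iff a)) or ((a iff b) iff a))) implies not (((a iff b) iff a) iff ((b or b) iff (a iff b))) = 1 implies 2/5 = 2/5

2/5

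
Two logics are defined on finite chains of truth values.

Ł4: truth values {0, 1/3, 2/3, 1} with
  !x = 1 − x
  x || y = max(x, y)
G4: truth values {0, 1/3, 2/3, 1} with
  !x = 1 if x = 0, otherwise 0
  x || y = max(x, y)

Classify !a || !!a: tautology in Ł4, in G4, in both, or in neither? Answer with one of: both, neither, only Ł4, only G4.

only G4

In Ł4: at a = 1/3 the value is 2/3 — not a tautology.
In G4: every assignment gives 1 — tautology.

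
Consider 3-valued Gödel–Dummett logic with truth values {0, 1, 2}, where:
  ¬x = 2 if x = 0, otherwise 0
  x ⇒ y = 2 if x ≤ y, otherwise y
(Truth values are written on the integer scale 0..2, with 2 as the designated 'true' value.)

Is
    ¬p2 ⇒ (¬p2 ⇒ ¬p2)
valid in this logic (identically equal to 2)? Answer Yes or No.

Yes

p2 = 0 ↦ 2
p2 = 1 ↦ 2
p2 = 2 ↦ 2
Every assignment gives a value ≥ 2.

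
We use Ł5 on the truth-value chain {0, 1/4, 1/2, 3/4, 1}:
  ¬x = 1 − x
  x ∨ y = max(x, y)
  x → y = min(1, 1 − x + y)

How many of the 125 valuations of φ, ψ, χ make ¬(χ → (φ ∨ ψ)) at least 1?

1

value 1: 1 assignment (counts)
value 3/4: 4 assignments
value 1/2: 9 assignments
value 1/4: 16 assignments
value 0: 95 assignments
So 1 of the 125 assignments meets the threshold.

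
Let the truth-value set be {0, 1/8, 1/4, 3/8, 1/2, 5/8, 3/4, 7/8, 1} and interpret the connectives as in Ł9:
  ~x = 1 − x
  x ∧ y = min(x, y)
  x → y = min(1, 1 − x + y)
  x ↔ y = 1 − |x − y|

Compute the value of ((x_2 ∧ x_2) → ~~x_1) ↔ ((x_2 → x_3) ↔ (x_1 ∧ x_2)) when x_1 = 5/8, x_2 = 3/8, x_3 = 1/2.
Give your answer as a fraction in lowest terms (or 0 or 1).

x_2 ∧ x_2 = 3/8 ∧ 3/8 = 3/8
~x_1 = ~5/8 = 3/8
~~x_1 = ~3/8 = 5/8
(x_2 ∧ x_2) → ~~x_1 = 3/8 → 5/8 = 1
x_2 → x_3 = 3/8 → 1/2 = 1
x_1 ∧ x_2 = 5/8 ∧ 3/8 = 3/8
(x_2 → x_3) ↔ (x_1 ∧ x_2) = 1 ↔ 3/8 = 3/8
((x_2 ∧ x_2) → ~~x_1) ↔ ((x_2 → x_3) ↔ (x_1 ∧ x_2)) = 1 ↔ 3/8 = 3/8

3/8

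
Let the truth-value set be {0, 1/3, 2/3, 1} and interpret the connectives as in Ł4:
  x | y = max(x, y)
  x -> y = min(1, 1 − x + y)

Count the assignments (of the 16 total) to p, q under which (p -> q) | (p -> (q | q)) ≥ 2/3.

p = 0, q = 0 ↦ 1  ≥
p = 0, q = 1/3 ↦ 1  ≥
p = 0, q = 2/3 ↦ 1  ≥
p = 0, q = 1 ↦ 1  ≥
p = 1/3, q = 0 ↦ 2/3  ≥
p = 1/3, q = 1/3 ↦ 1  ≥
p = 1/3, q = 2/3 ↦ 1  ≥
p = 1/3, q = 1 ↦ 1  ≥
p = 2/3, q = 0 ↦ 1/3  <
p = 2/3, q = 1/3 ↦ 2/3  ≥
p = 2/3, q = 2/3 ↦ 1  ≥
p = 2/3, q = 1 ↦ 1  ≥
p = 1, q = 0 ↦ 0  <
p = 1, q = 1/3 ↦ 1/3  <
p = 1, q = 2/3 ↦ 2/3  ≥
p = 1, q = 1 ↦ 1  ≥
So 13 of the 16 assignments meet the threshold.

13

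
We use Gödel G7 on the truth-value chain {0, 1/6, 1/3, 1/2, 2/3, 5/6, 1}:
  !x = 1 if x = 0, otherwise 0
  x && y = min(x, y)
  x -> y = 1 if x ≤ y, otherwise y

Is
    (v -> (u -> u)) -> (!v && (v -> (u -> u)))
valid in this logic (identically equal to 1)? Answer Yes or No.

Counterexample: take u = 0, v = 1/6.
u -> u = 0 -> 0 = 1
v -> (u -> u) = 1/6 -> 1 = 1
!v = !1/6 = 0
u -> u = 0 -> 0 = 1
v -> (u -> u) = 1/6 -> 1 = 1
!v && (v -> (u -> u)) = 0 && 1 = 0
(v -> (u -> u)) -> (!v && (v -> (u -> u))) = 1 -> 0 = 0
This gives 0 ≠ 1.

No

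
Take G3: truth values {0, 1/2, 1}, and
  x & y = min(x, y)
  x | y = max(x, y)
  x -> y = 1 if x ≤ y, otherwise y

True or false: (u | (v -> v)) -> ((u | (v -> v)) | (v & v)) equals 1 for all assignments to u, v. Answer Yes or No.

u = 0, v = 0 ↦ 1
u = 0, v = 1/2 ↦ 1
u = 0, v = 1 ↦ 1
u = 1/2, v = 0 ↦ 1
u = 1/2, v = 1/2 ↦ 1
u = 1/2, v = 1 ↦ 1
u = 1, v = 0 ↦ 1
u = 1, v = 1/2 ↦ 1
u = 1, v = 1 ↦ 1
Every assignment gives a value ≥ 1.

Yes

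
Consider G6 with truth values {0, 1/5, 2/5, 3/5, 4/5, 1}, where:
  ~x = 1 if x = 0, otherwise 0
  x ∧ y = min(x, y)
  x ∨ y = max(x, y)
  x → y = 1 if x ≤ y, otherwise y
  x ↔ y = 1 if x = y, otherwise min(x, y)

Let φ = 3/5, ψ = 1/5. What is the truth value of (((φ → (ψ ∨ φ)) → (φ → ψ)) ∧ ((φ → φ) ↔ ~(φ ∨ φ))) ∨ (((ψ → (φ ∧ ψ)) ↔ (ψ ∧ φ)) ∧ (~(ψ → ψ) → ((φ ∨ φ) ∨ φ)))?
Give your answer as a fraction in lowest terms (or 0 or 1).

1/5

ψ ∨ φ = 1/5 ∨ 3/5 = 3/5
φ → (ψ ∨ φ) = 3/5 → 3/5 = 1
φ → ψ = 3/5 → 1/5 = 1/5
(φ → (ψ ∨ φ)) → (φ → ψ) = 1 → 1/5 = 1/5
φ → φ = 3/5 → 3/5 = 1
φ ∨ φ = 3/5 ∨ 3/5 = 3/5
~(φ ∨ φ) = ~3/5 = 0
(φ → φ) ↔ ~(φ ∨ φ) = 1 ↔ 0 = 0
((φ → (ψ ∨ φ)) → (φ → ψ)) ∧ ((φ → φ) ↔ ~(φ ∨ φ)) = 1/5 ∧ 0 = 0
φ ∧ ψ = 3/5 ∧ 1/5 = 1/5
ψ → (φ ∧ ψ) = 1/5 → 1/5 = 1
ψ ∧ φ = 1/5 ∧ 3/5 = 1/5
(ψ → (φ ∧ ψ)) ↔ (ψ ∧ φ) = 1 ↔ 1/5 = 1/5
ψ → ψ = 1/5 → 1/5 = 1
~(ψ → ψ) = ~1 = 0
φ ∨ φ = 3/5 ∨ 3/5 = 3/5
(φ ∨ φ) ∨ φ = 3/5 ∨ 3/5 = 3/5
~(ψ → ψ) → ((φ ∨ φ) ∨ φ) = 0 → 3/5 = 1
((ψ → (φ ∧ ψ)) ↔ (ψ ∧ φ)) ∧ (~(ψ → ψ) → ((φ ∨ φ) ∨ φ)) = 1/5 ∧ 1 = 1/5
(((φ → (ψ ∨ φ)) → (φ → ψ)) ∧ ((φ → φ) ↔ ~(φ ∨ φ))) ∨ (((ψ → (φ ∧ ψ)) ↔ (ψ ∧ φ)) ∧ (~(ψ → ψ) → ((φ ∨ φ) ∨ φ))) = 0 ∨ 1/5 = 1/5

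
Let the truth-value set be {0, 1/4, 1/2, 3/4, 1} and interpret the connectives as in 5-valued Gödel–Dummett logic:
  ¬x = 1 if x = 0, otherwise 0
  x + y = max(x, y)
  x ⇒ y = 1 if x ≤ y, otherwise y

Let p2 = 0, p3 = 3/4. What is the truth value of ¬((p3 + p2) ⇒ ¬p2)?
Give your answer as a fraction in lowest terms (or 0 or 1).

0

p3 + p2 = 3/4 + 0 = 3/4
¬p2 = ¬0 = 1
(p3 + p2) ⇒ ¬p2 = 3/4 ⇒ 1 = 1
¬((p3 + p2) ⇒ ¬p2) = ¬1 = 0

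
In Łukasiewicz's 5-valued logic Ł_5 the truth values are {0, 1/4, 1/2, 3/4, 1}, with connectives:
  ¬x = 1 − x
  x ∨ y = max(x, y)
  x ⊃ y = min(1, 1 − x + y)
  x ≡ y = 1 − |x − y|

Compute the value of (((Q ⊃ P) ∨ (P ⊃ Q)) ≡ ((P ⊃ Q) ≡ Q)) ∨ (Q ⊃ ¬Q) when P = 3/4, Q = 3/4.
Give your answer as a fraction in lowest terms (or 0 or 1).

3/4

Q ⊃ P = 3/4 ⊃ 3/4 = 1
P ⊃ Q = 3/4 ⊃ 3/4 = 1
(Q ⊃ P) ∨ (P ⊃ Q) = 1 ∨ 1 = 1
P ⊃ Q = 3/4 ⊃ 3/4 = 1
(P ⊃ Q) ≡ Q = 1 ≡ 3/4 = 3/4
((Q ⊃ P) ∨ (P ⊃ Q)) ≡ ((P ⊃ Q) ≡ Q) = 1 ≡ 3/4 = 3/4
¬Q = ¬3/4 = 1/4
Q ⊃ ¬Q = 3/4 ⊃ 1/4 = 1/2
(((Q ⊃ P) ∨ (P ⊃ Q)) ≡ ((P ⊃ Q) ≡ Q)) ∨ (Q ⊃ ¬Q) = 3/4 ∨ 1/2 = 3/4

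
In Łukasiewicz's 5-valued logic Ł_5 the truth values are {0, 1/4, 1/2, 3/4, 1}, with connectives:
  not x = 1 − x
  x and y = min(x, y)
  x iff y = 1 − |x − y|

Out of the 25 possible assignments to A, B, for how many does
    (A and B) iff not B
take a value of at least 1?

value 1: 5 assignments (counts)
value 3/4: 4 assignments
value 1/2: 8 assignments
value 1/4: 2 assignments
value 0: 6 assignments
So 5 of the 25 assignments meet the threshold.

5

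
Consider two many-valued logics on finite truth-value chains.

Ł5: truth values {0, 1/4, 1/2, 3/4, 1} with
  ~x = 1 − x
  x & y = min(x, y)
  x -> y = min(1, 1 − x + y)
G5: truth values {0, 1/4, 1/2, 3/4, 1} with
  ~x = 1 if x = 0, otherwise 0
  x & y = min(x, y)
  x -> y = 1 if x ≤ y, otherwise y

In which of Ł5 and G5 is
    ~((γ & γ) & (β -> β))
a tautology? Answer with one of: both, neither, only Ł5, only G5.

neither

In Ł5: at β = 0, γ = 1/4 the value is 3/4 — not a tautology.
In G5: at β = 0, γ = 1/4 the value is 0 — not a tautology.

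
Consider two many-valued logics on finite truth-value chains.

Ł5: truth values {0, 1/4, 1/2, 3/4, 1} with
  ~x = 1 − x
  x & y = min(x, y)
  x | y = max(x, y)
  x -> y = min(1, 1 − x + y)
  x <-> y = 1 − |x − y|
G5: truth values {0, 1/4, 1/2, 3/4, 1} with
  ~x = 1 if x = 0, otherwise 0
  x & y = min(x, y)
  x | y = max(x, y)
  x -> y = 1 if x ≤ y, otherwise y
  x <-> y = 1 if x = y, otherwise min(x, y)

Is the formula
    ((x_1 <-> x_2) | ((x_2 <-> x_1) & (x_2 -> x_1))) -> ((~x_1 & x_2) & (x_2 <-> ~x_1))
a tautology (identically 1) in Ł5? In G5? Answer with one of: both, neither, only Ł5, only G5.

In Ł5: at x_1 = 0, x_2 = 0 the value is 0 — not a tautology.
In G5: at x_1 = 0, x_2 = 0 the value is 0 — not a tautology.

neither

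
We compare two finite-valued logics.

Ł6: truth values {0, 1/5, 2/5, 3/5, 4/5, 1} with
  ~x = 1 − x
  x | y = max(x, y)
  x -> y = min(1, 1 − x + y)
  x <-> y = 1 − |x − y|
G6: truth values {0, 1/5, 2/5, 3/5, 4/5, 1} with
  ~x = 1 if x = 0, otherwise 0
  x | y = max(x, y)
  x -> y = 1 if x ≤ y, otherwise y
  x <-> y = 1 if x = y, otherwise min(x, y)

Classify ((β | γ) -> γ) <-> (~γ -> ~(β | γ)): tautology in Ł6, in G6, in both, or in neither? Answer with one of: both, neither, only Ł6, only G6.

In Ł6: every assignment gives 1 — tautology.
In G6: at β = 2/5, γ = 1/5 the value is 1/5 — not a tautology.

only Ł6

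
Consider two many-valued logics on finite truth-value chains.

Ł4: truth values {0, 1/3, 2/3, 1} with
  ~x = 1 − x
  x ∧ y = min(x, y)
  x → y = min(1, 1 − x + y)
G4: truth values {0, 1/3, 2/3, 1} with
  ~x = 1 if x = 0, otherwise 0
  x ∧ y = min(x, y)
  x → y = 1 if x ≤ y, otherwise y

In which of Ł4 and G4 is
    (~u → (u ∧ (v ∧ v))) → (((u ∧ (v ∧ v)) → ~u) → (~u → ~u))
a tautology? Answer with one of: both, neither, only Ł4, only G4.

both

In Ł4: every assignment gives 1 — tautology.
In G4: every assignment gives 1 — tautology.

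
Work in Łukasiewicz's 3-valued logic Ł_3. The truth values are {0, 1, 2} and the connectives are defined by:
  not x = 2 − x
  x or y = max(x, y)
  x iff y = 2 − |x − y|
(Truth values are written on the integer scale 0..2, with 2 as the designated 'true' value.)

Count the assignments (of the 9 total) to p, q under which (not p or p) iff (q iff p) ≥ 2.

p = 0, q = 0 ↦ 2  ≥
p = 0, q = 1 ↦ 1  <
p = 0, q = 2 ↦ 0  <
p = 1, q = 0 ↦ 2  ≥
p = 1, q = 1 ↦ 1  <
p = 1, q = 2 ↦ 2  ≥
p = 2, q = 0 ↦ 0  <
p = 2, q = 1 ↦ 1  <
p = 2, q = 2 ↦ 2  ≥
So 4 of the 9 assignments meet the threshold.

4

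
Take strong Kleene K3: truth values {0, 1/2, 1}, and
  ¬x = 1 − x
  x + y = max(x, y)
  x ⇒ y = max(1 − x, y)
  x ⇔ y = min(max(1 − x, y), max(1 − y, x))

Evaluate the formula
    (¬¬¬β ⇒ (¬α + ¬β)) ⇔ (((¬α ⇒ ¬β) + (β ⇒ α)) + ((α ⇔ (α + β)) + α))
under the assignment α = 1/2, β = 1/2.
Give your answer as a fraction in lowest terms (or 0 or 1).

¬β = ¬1/2 = 1/2
¬¬β = ¬1/2 = 1/2
¬¬¬β = ¬1/2 = 1/2
¬α = ¬1/2 = 1/2
¬β = ¬1/2 = 1/2
¬α + ¬β = 1/2 + 1/2 = 1/2
¬¬¬β ⇒ (¬α + ¬β) = 1/2 ⇒ 1/2 = 1/2
¬α = ¬1/2 = 1/2
¬β = ¬1/2 = 1/2
¬α ⇒ ¬β = 1/2 ⇒ 1/2 = 1/2
β ⇒ α = 1/2 ⇒ 1/2 = 1/2
(¬α ⇒ ¬β) + (β ⇒ α) = 1/2 + 1/2 = 1/2
α + β = 1/2 + 1/2 = 1/2
α ⇔ (α + β) = 1/2 ⇔ 1/2 = 1/2
(α ⇔ (α + β)) + α = 1/2 + 1/2 = 1/2
((¬α ⇒ ¬β) + (β ⇒ α)) + ((α ⇔ (α + β)) + α) = 1/2 + 1/2 = 1/2
(¬¬¬β ⇒ (¬α + ¬β)) ⇔ (((¬α ⇒ ¬β) + (β ⇒ α)) + ((α ⇔ (α + β)) + α)) = 1/2 ⇔ 1/2 = 1/2

1/2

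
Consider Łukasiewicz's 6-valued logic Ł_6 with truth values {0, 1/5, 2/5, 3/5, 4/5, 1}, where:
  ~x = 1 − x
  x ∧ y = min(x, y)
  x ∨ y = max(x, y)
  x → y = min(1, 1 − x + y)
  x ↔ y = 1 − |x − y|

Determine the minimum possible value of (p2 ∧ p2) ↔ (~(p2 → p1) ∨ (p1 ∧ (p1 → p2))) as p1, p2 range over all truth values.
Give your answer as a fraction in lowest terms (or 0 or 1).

3/5

Take p1 = 2/5, p2 = 0:
p2 ∧ p2 = 0 ∧ 0 = 0
p2 → p1 = 0 → 2/5 = 1
~(p2 → p1) = ~1 = 0
p1 → p2 = 2/5 → 0 = 3/5
p1 ∧ (p1 → p2) = 2/5 ∧ 3/5 = 2/5
~(p2 → p1) ∨ (p1 ∧ (p1 → p2)) = 0 ∨ 2/5 = 2/5
(p2 ∧ p2) ↔ (~(p2 → p1) ∨ (p1 ∧ (p1 → p2))) = 0 ↔ 2/5 = 3/5
No assignment yields a value below 3/5, so this is the minimum.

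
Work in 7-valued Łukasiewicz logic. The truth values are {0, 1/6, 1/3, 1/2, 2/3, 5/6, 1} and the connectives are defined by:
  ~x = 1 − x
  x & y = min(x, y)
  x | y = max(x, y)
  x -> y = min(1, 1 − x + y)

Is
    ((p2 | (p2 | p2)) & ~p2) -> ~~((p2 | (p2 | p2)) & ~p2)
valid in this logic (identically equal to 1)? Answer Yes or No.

p2 = 0 ↦ 1
p2 = 1/6 ↦ 1
p2 = 1/3 ↦ 1
p2 = 1/2 ↦ 1
p2 = 2/3 ↦ 1
p2 = 5/6 ↦ 1
p2 = 1 ↦ 1
Every assignment gives a value ≥ 1.

Yes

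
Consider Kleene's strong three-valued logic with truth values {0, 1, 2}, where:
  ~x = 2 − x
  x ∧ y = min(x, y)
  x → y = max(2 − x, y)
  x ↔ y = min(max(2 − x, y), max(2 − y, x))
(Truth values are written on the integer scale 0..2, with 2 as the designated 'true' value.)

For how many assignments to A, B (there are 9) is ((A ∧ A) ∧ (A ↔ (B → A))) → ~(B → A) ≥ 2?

3

A = 0, B = 0 ↦ 2  ≥
A = 0, B = 1 ↦ 2  ≥
A = 0, B = 2 ↦ 2  ≥
A = 1, B = 0 ↦ 1  <
A = 1, B = 1 ↦ 1  <
A = 1, B = 2 ↦ 1  <
A = 2, B = 0 ↦ 0  <
A = 2, B = 1 ↦ 0  <
A = 2, B = 2 ↦ 0  <
So 3 of the 9 assignments meet the threshold.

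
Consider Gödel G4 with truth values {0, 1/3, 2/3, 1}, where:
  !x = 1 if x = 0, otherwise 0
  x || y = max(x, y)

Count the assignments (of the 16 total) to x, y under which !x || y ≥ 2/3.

10

x = 0, y = 0 ↦ 1  ≥
x = 0, y = 1/3 ↦ 1  ≥
x = 0, y = 2/3 ↦ 1  ≥
x = 0, y = 1 ↦ 1  ≥
x = 1/3, y = 0 ↦ 0  <
x = 1/3, y = 1/3 ↦ 1/3  <
x = 1/3, y = 2/3 ↦ 2/3  ≥
x = 1/3, y = 1 ↦ 1  ≥
x = 2/3, y = 0 ↦ 0  <
x = 2/3, y = 1/3 ↦ 1/3  <
x = 2/3, y = 2/3 ↦ 2/3  ≥
x = 2/3, y = 1 ↦ 1  ≥
x = 1, y = 0 ↦ 0  <
x = 1, y = 1/3 ↦ 1/3  <
x = 1, y = 2/3 ↦ 2/3  ≥
x = 1, y = 1 ↦ 1  ≥
So 10 of the 16 assignments meet the threshold.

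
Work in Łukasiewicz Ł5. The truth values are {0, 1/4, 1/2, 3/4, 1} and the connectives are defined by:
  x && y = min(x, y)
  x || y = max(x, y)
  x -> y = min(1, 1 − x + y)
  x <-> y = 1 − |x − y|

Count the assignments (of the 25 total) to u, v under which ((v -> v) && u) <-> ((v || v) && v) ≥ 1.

5

value 1: 5 assignments (counts)
value 3/4: 8 assignments
value 1/2: 6 assignments
value 1/4: 4 assignments
value 0: 2 assignments
So 5 of the 25 assignments meet the threshold.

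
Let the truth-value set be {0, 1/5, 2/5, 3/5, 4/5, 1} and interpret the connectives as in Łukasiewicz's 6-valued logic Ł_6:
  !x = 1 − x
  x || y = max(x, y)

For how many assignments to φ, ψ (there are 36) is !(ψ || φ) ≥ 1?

value 1: 1 assignment (counts)
value 4/5: 3 assignments
value 3/5: 5 assignments
value 2/5: 7 assignments
value 1/5: 9 assignments
value 0: 11 assignments
So 1 of the 36 assignments meets the threshold.

1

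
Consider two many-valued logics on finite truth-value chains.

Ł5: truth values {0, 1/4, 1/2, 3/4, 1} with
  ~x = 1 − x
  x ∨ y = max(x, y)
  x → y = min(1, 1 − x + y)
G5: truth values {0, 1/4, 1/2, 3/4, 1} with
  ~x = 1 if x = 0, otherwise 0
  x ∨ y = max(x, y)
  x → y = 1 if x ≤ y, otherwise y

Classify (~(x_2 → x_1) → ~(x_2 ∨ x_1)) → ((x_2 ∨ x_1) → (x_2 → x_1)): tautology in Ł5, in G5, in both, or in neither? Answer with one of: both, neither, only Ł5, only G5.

only Ł5

In Ł5: every assignment gives 1 — tautology.
In G5: at x_1 = 1/4, x_2 = 1/2 the value is 1/4 — not a tautology.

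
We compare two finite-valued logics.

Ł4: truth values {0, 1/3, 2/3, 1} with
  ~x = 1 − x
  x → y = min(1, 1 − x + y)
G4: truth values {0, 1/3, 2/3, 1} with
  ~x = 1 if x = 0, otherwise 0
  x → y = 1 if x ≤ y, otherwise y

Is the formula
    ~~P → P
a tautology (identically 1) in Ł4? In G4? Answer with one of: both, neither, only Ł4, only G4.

In Ł4: every assignment gives 1 — tautology.
In G4: at P = 1/3 the value is 1/3 — not a tautology.

only Ł4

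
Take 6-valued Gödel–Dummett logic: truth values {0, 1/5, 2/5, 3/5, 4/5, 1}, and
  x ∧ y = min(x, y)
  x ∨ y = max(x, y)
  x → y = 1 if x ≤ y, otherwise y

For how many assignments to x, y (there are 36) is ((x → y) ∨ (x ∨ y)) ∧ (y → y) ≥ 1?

value 1: 26 assignments (counts)
value 4/5: 4 assignments
value 3/5: 3 assignments
value 2/5: 2 assignments
value 1/5: 1 assignment
So 26 of the 36 assignments meet the threshold.

26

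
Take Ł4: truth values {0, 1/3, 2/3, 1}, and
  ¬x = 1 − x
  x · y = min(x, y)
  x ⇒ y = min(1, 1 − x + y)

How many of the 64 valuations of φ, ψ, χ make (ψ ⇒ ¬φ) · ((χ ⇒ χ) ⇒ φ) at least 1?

value 1: 4 assignments (counts)
value 2/3: 16 assignments
value 1/3: 24 assignments
value 0: 20 assignments
So 4 of the 64 assignments meet the threshold.

4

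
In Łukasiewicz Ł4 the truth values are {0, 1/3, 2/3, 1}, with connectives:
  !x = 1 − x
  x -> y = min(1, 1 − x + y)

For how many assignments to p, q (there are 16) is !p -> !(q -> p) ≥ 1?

p = 0, q = 0 ↦ 0  <
p = 0, q = 1/3 ↦ 1/3  <
p = 0, q = 2/3 ↦ 2/3  <
p = 0, q = 1 ↦ 1  ≥
p = 1/3, q = 0 ↦ 1/3  <
p = 1/3, q = 1/3 ↦ 1/3  <
p = 1/3, q = 2/3 ↦ 2/3  <
p = 1/3, q = 1 ↦ 1  ≥
p = 2/3, q = 0 ↦ 2/3  <
p = 2/3, q = 1/3 ↦ 2/3  <
p = 2/3, q = 2/3 ↦ 2/3  <
p = 2/3, q = 1 ↦ 1  ≥
p = 1, q = 0 ↦ 1  ≥
p = 1, q = 1/3 ↦ 1  ≥
p = 1, q = 2/3 ↦ 1  ≥
p = 1, q = 1 ↦ 1  ≥
So 7 of the 16 assignments meet the threshold.

7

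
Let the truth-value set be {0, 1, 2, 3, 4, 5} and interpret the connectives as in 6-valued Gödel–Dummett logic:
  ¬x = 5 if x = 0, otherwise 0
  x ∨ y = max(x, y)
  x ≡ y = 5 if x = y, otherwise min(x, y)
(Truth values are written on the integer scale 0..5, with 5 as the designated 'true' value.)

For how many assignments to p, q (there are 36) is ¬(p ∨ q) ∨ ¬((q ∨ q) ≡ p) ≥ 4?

11

value 5: 11 assignments (counts)
value 0: 25 assignments
So 11 of the 36 assignments meet the threshold.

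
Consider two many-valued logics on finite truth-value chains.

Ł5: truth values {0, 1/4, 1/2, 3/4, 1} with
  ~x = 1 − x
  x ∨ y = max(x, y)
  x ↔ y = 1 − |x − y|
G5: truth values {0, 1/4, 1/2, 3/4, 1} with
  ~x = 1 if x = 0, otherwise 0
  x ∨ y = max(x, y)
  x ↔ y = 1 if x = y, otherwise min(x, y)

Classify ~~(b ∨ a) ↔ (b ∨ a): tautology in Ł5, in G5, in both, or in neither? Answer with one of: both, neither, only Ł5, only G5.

only Ł5

In Ł5: every assignment gives 1 — tautology.
In G5: at a = 0, b = 1/4 the value is 1/4 — not a tautology.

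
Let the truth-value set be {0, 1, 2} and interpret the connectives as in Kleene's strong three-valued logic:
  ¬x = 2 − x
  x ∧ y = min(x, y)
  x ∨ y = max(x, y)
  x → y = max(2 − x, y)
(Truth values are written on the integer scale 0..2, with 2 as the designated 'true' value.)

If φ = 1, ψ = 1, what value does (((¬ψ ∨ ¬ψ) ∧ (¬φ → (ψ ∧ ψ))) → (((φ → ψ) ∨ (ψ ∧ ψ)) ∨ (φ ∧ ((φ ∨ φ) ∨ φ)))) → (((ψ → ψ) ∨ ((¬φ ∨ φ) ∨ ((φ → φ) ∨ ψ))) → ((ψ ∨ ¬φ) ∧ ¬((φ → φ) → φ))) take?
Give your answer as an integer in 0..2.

¬ψ = ¬1 = 1
¬ψ = ¬1 = 1
¬ψ ∨ ¬ψ = 1 ∨ 1 = 1
¬φ = ¬1 = 1
ψ ∧ ψ = 1 ∧ 1 = 1
¬φ → (ψ ∧ ψ) = 1 → 1 = 1
(¬ψ ∨ ¬ψ) ∧ (¬φ → (ψ ∧ ψ)) = 1 ∧ 1 = 1
φ → ψ = 1 → 1 = 1
ψ ∧ ψ = 1 ∧ 1 = 1
(φ → ψ) ∨ (ψ ∧ ψ) = 1 ∨ 1 = 1
φ ∨ φ = 1 ∨ 1 = 1
(φ ∨ φ) ∨ φ = 1 ∨ 1 = 1
φ ∧ ((φ ∨ φ) ∨ φ) = 1 ∧ 1 = 1
((φ → ψ) ∨ (ψ ∧ ψ)) ∨ (φ ∧ ((φ ∨ φ) ∨ φ)) = 1 ∨ 1 = 1
((¬ψ ∨ ¬ψ) ∧ (¬φ → (ψ ∧ ψ))) → (((φ → ψ) ∨ (ψ ∧ ψ)) ∨ (φ ∧ ((φ ∨ φ) ∨ φ))) = 1 → 1 = 1
ψ → ψ = 1 → 1 = 1
¬φ = ¬1 = 1
¬φ ∨ φ = 1 ∨ 1 = 1
φ → φ = 1 → 1 = 1
(φ → φ) ∨ ψ = 1 ∨ 1 = 1
(¬φ ∨ φ) ∨ ((φ → φ) ∨ ψ) = 1 ∨ 1 = 1
(ψ → ψ) ∨ ((¬φ ∨ φ) ∨ ((φ → φ) ∨ ψ)) = 1 ∨ 1 = 1
¬φ = ¬1 = 1
ψ ∨ ¬φ = 1 ∨ 1 = 1
φ → φ = 1 → 1 = 1
(φ → φ) → φ = 1 → 1 = 1
¬((φ → φ) → φ) = ¬1 = 1
(ψ ∨ ¬φ) ∧ ¬((φ → φ) → φ) = 1 ∧ 1 = 1
((ψ → ψ) ∨ ((¬φ ∨ φ) ∨ ((φ → φ) ∨ ψ))) → ((ψ ∨ ¬φ) ∧ ¬((φ → φ) → φ)) = 1 → 1 = 1
(((¬ψ ∨ ¬ψ) ∧ (¬φ → (ψ ∧ ψ))) → (((φ → ψ) ∨ (ψ ∧ ψ)) ∨ (φ ∧ ((φ ∨ φ) ∨ φ)))) → (((ψ → ψ) ∨ ((¬φ ∨ φ) ∨ ((φ → φ) ∨ ψ))) → ((ψ ∨ ¬φ) ∧ ¬((φ → φ) → φ))) = 1 → 1 = 1

1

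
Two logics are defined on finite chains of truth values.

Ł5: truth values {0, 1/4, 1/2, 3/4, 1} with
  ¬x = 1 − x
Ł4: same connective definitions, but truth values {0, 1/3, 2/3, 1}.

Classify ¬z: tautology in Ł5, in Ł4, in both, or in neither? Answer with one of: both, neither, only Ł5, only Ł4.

neither

In Ł5: at z = 1/4 the value is 3/4 — not a tautology.
In Ł4: at z = 1/3 the value is 2/3 — not a tautology.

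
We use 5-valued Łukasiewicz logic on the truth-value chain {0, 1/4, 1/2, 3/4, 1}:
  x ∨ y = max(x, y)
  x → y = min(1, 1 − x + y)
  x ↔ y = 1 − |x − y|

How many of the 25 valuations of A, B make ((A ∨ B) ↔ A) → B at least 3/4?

value 1: 9 assignments (counts)
value 3/4: 3 assignments (counts)
value 1/2: 4 assignments
value 1/4: 4 assignments
value 0: 5 assignments
So 12 of the 25 assignments meet the threshold.

12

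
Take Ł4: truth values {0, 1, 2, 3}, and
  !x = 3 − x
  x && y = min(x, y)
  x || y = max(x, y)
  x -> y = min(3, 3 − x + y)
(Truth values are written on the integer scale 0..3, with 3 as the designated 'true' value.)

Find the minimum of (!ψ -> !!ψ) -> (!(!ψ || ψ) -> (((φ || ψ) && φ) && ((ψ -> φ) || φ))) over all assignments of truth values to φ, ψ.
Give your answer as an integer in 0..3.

Take φ = 0, ψ = 2:
!ψ = !2 = 1
!ψ = !2 = 1
!!ψ = !1 = 2
!ψ -> !!ψ = 1 -> 2 = 3
!ψ = !2 = 1
!ψ || ψ = 1 || 2 = 2
!(!ψ || ψ) = !2 = 1
φ || ψ = 0 || 2 = 2
(φ || ψ) && φ = 2 && 0 = 0
ψ -> φ = 2 -> 0 = 1
(ψ -> φ) || φ = 1 || 0 = 1
((φ || ψ) && φ) && ((ψ -> φ) || φ) = 0 && 1 = 0
!(!ψ || ψ) -> (((φ || ψ) && φ) && ((ψ -> φ) || φ)) = 1 -> 0 = 2
(!ψ -> !!ψ) -> (!(!ψ || ψ) -> (((φ || ψ) && φ) && ((ψ -> φ) || φ))) = 3 -> 2 = 2
No assignment yields a value below 2, so this is the minimum.

2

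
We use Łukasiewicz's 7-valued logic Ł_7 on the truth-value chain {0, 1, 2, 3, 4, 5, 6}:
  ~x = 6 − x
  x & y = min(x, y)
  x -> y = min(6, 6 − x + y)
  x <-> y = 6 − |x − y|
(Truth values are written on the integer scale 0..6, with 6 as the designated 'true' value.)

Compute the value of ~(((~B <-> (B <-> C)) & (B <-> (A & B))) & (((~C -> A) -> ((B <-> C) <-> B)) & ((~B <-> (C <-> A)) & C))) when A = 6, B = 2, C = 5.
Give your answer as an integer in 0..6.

~B = ~2 = 4
B <-> C = 2 <-> 5 = 3
~B <-> (B <-> C) = 4 <-> 3 = 5
A & B = 6 & 2 = 2
B <-> (A & B) = 2 <-> 2 = 6
(~B <-> (B <-> C)) & (B <-> (A & B)) = 5 & 6 = 5
~C = ~5 = 1
~C -> A = 1 -> 6 = 6
B <-> C = 2 <-> 5 = 3
(B <-> C) <-> B = 3 <-> 2 = 5
(~C -> A) -> ((B <-> C) <-> B) = 6 -> 5 = 5
~B = ~2 = 4
C <-> A = 5 <-> 6 = 5
~B <-> (C <-> A) = 4 <-> 5 = 5
(~B <-> (C <-> A)) & C = 5 & 5 = 5
((~C -> A) -> ((B <-> C) <-> B)) & ((~B <-> (C <-> A)) & C) = 5 & 5 = 5
((~B <-> (B <-> C)) & (B <-> (A & B))) & (((~C -> A) -> ((B <-> C) <-> B)) & ((~B <-> (C <-> A)) & C)) = 5 & 5 = 5
~(((~B <-> (B <-> C)) & (B <-> (A & B))) & (((~C -> A) -> ((B <-> C) <-> B)) & ((~B <-> (C <-> A)) & C))) = ~5 = 1

1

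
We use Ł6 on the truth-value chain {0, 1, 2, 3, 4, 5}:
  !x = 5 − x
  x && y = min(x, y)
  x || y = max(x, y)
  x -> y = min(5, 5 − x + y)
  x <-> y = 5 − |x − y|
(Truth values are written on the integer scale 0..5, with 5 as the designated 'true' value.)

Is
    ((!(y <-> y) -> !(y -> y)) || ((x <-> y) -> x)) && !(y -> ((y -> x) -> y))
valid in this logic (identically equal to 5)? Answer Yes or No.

No

Counterexample: take x = 0, y = 0.
y <-> y = 0 <-> 0 = 5
!(y <-> y) = !5 = 0
y -> y = 0 -> 0 = 5
!(y -> y) = !5 = 0
!(y <-> y) -> !(y -> y) = 0 -> 0 = 5
x <-> y = 0 <-> 0 = 5
(x <-> y) -> x = 5 -> 0 = 0
(!(y <-> y) -> !(y -> y)) || ((x <-> y) -> x) = 5 || 0 = 5
y -> x = 0 -> 0 = 5
(y -> x) -> y = 5 -> 0 = 0
y -> ((y -> x) -> y) = 0 -> 0 = 5
!(y -> ((y -> x) -> y)) = !5 = 0
((!(y <-> y) -> !(y -> y)) || ((x <-> y) -> x)) && !(y -> ((y -> x) -> y)) = 5 && 0 = 0
This gives 0 ≠ 5.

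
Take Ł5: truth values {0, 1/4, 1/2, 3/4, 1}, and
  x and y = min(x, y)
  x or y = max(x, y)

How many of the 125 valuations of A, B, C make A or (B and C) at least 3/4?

value 1: 29 assignments (counts)
value 3/4: 33 assignments (counts)
value 1/2: 31 assignments
value 1/4: 23 assignments
value 0: 9 assignments
So 62 of the 125 assignments meet the threshold.

62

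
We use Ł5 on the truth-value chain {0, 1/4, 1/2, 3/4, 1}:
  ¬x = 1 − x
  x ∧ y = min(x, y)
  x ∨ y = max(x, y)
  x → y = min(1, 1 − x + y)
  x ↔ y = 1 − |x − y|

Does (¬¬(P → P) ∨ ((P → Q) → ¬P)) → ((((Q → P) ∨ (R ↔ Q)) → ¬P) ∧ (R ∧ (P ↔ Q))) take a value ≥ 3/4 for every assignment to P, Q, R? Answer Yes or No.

Counterexample: take P = 0, Q = 0, R = 0.
P → P = 0 → 0 = 1
¬(P → P) = ¬1 = 0
¬¬(P → P) = ¬0 = 1
P → Q = 0 → 0 = 1
¬P = ¬0 = 1
(P → Q) → ¬P = 1 → 1 = 1
¬¬(P → P) ∨ ((P → Q) → ¬P) = 1 ∨ 1 = 1
Q → P = 0 → 0 = 1
R ↔ Q = 0 ↔ 0 = 1
(Q → P) ∨ (R ↔ Q) = 1 ∨ 1 = 1
¬P = ¬0 = 1
((Q → P) ∨ (R ↔ Q)) → ¬P = 1 → 1 = 1
P ↔ Q = 0 ↔ 0 = 1
R ∧ (P ↔ Q) = 0 ∧ 1 = 0
(((Q → P) ∨ (R ↔ Q)) → ¬P) ∧ (R ∧ (P ↔ Q)) = 1 ∧ 0 = 0
(¬¬(P → P) ∨ ((P → Q) → ¬P)) → ((((Q → P) ∨ (R ↔ Q)) → ¬P) ∧ (R ∧ (P ↔ Q))) = 1 → 0 = 0
This gives 0, which is below 3/4.

No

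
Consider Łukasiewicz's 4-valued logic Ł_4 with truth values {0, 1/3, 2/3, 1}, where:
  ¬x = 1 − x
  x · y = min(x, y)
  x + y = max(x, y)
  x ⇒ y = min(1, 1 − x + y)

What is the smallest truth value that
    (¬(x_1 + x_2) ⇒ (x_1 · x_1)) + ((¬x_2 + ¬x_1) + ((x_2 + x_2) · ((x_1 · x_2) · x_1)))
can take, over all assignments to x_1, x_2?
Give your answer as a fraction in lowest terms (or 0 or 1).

2/3

Take x_1 = 1/3, x_2 = 1/3:
x_1 + x_2 = 1/3 + 1/3 = 1/3
¬(x_1 + x_2) = ¬1/3 = 2/3
x_1 · x_1 = 1/3 · 1/3 = 1/3
¬(x_1 + x_2) ⇒ (x_1 · x_1) = 2/3 ⇒ 1/3 = 2/3
¬x_2 = ¬1/3 = 2/3
¬x_1 = ¬1/3 = 2/3
¬x_2 + ¬x_1 = 2/3 + 2/3 = 2/3
x_2 + x_2 = 1/3 + 1/3 = 1/3
x_1 · x_2 = 1/3 · 1/3 = 1/3
(x_1 · x_2) · x_1 = 1/3 · 1/3 = 1/3
(x_2 + x_2) · ((x_1 · x_2) · x_1) = 1/3 · 1/3 = 1/3
(¬x_2 + ¬x_1) + ((x_2 + x_2) · ((x_1 · x_2) · x_1)) = 2/3 + 1/3 = 2/3
(¬(x_1 + x_2) ⇒ (x_1 · x_1)) + ((¬x_2 + ¬x_1) + ((x_2 + x_2) · ((x_1 · x_2) · x_1))) = 2/3 + 2/3 = 2/3
No assignment yields a value below 2/3, so this is the minimum.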